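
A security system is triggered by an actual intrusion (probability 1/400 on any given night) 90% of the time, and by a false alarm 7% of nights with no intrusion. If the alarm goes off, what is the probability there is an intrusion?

Let D = the rare event, + = positive/flagged.
P(D) = 1/400
P(+|D) = 90/100 = 9/10
P(+|D') = 7/100
P(+) = P(+|D)P(D) + P(+|D')P(D')
     = \frac{9}{10} × \frac{1}{400} + \frac{7}{100} × \frac{399}{400}
     = \frac{2883}{40000}
P(D|+) = P(+|D)P(D)/P(+) = \frac{30}{961}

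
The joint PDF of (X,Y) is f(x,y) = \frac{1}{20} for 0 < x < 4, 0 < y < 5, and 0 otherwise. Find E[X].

f_X(x) = ∫_0^5 \frac{1}{20} dy = \frac{1}{4}
E[X] = ∫_0^4 x × (\frac{1}{4}) dx = 2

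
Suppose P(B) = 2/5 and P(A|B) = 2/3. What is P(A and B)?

By definition, P(A|B) = P(A ∩ B) / P(B)
So P(A ∩ B) = P(A|B) × P(B)
= 2/3 × 2/5
= 4/15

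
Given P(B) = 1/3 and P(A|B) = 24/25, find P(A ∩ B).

By definition, P(A|B) = P(A ∩ B) / P(B)
So P(A ∩ B) = P(A|B) × P(B)
= 24/25 × 1/3
= 8/25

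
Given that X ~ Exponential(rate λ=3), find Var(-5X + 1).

For X ~ Exponential(rate λ=3):
Var(X) = \frac{1}{9}
Var(-5X + 1) = (-5)² × Var(X) = 25 × \frac{1}{9} = \frac{25}{9}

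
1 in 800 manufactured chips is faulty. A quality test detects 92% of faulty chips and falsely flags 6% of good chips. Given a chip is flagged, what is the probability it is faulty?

Let D = the rare event, + = positive/flagged.
P(D) = 1/800
P(+|D) = 92/100 = 23/25
P(+|D') = 6/100 = 3/50
P(+) = P(+|D)P(D) + P(+|D')P(D')
     = \frac{23}{25} × \frac{1}{800} + \frac{3}{50} × \frac{799}{800}
     = \frac{2443}{40000}
P(D|+) = P(+|D)P(D)/P(+) = \frac{46}{2443}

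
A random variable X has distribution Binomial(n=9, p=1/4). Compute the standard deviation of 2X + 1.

For X ~ Binomial(n=9, p=1/4):
Var(X) = \frac{27}{16}
SD(X) = √(Var(X)) = √(\frac{27}{16}) = \frac{3 \sqrt{3}}{4}
SD(2X + 1) = |2| × SD(X) = 2 × \frac{3 \sqrt{3}}{4} = \frac{3 \sqrt{3}}{2}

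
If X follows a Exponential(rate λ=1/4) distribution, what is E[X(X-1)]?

E[X(X-1)] = E[X² - X] = E[X²] - E[X]
E[X] = 4
E[X²] = Var(X) + (E[X])² = 16 + (4)² = 32
E[X(X-1)] = 32 - 4 = 28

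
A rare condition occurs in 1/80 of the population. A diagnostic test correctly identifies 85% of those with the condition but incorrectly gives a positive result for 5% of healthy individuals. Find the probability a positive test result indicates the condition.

Let D = the rare event, + = positive/flagged.
P(D) = 1/80
P(+|D) = 85/100 = 17/20
P(+|D') = 5/100 = 1/20
P(+) = P(+|D)P(D) + P(+|D')P(D')
     = \frac{17}{20} × \frac{1}{80} + \frac{1}{20} × \frac{79}{80}
     = \frac{3}{50}
P(D|+) = P(+|D)P(D)/P(+) = \frac{17}{96}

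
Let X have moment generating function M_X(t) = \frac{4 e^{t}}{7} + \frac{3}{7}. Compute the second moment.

To find E[X^2], compute M^(2)(0):
M^(1)(t) = \frac{4 e^{t}}{7}
M^(2)(t) = \frac{4 e^{t}}{7}
M^(2)(0) = \frac{4}{7}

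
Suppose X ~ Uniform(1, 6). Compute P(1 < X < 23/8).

P(1 < X < 23/8) = ∫_{1}^{23/8} f(x) dx
where f(x) = \frac{1}{5}
= \frac{3}{8}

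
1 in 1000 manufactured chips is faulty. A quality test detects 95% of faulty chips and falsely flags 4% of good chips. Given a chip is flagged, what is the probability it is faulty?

Let D = the rare event, + = positive/flagged.
P(D) = 1/1000
P(+|D) = 95/100 = 19/20
P(+|D') = 4/100 = 1/25
P(+) = P(+|D)P(D) + P(+|D')P(D')
     = \frac{19}{20} × \frac{1}{1000} + \frac{1}{25} × \frac{999}{1000}
     = \frac{4091}{100000}
P(D|+) = P(+|D)P(D)/P(+) = \frac{95}{4091}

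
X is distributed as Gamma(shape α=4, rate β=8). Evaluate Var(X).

For X ~ Gamma(shape α=4, rate β=8):
Var(X) = \frac{1}{16}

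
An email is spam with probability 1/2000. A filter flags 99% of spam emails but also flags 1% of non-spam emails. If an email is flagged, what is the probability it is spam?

Let D = the rare event, + = positive/flagged.
P(D) = 1/2000
P(+|D) = 99/100
P(+|D') = 1/100
P(+) = P(+|D)P(D) + P(+|D')P(D')
     = \frac{99}{100} × \frac{1}{2000} + \frac{1}{100} × \frac{1999}{2000}
     = \frac{1049}{100000}
P(D|+) = P(+|D)P(D)/P(+) = \frac{99}{2098}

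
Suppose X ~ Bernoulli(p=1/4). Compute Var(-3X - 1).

For X ~ Bernoulli(p=1/4):
Var(X) = \frac{3}{16}
Var(-3X - 1) = (-3)² × Var(X) = 9 × \frac{3}{16} = \frac{27}{16}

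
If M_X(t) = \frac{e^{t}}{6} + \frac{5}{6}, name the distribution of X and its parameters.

The MGF M(t) = \frac{e^{t}}{6} + \frac{5}{6} is the standard form for the Bernoulli distribution.
Comparing with the known MGF formula identifies: Bernoulli(p=1/6)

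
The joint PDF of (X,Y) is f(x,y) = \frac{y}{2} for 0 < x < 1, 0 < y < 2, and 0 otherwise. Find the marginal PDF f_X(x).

f_X(x) = ∫_0^2 f(x,y) dy
= ∫_0^2 \frac{y}{2} dy
= 1 for 0 < x < 1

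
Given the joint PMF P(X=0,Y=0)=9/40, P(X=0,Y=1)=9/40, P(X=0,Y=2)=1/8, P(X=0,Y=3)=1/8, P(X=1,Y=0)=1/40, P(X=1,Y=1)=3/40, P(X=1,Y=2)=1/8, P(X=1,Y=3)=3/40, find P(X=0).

P(X=0) = P(X=0,Y=0) + P(X=0,Y=1) + P(X=0,Y=2) + P(X=0,Y=3)
= 9/40 + 9/40 + 1/8 + 1/8
= 7/10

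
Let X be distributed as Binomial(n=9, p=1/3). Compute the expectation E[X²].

Using the identity E[X²] = Var(X) + (E[X])²:
E[X] = 3
Var(X) = 2
E[X²] = 2 + (3)²
= 11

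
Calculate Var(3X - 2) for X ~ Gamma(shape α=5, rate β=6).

For X ~ Gamma(shape α=5, rate β=6):
Var(X) = \frac{5}{36}
Var(3X - 2) = (3)² × Var(X) = 9 × \frac{5}{36} = \frac{5}{4}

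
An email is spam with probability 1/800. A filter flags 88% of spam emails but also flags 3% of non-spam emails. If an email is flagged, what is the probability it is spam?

Let D = the rare event, + = positive/flagged.
P(D) = 1/800
P(+|D) = 88/100 = 22/25
P(+|D') = 3/100
P(+) = P(+|D)P(D) + P(+|D')P(D')
     = \frac{22}{25} × \frac{1}{800} + \frac{3}{100} × \frac{799}{800}
     = \frac{497}{16000}
P(D|+) = P(+|D)P(D)/P(+) = \frac{88}{2485}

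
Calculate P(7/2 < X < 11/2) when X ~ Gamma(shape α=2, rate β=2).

P(7/2 < X < 11/2) = ∫_{7/2}^{11/2} f(x) dx
where f(x) = 4 x e^{- 2 x}
= \frac{4 \left(-3 + 2 e^{4}\right)}{e^{11}}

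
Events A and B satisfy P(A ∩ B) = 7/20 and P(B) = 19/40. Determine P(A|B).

P(A|B) = P(A ∩ B) / P(B)
= (7/20) / (19/40)
= 14/19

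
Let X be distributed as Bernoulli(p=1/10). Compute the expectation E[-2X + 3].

For X ~ Bernoulli(p=1/10):
E[X] = \frac{1}{10}
E[-2X + 3] = -2 × E[X] + 3 = \frac{14}{5}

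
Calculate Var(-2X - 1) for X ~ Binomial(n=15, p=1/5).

For X ~ Binomial(n=15, p=1/5):
Var(X) = \frac{12}{5}
Var(-2X - 1) = (-2)² × Var(X) = 4 × \frac{12}{5} = \frac{48}{5}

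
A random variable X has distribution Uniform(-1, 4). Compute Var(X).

For X ~ Uniform(-1, 4):
Var(X) = \frac{25}{12}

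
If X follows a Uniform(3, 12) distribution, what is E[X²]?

Using the identity E[X²] = Var(X) + (E[X])²:
E[X] = \frac{15}{2}
Var(X) = \frac{27}{4}
E[X²] = \frac{27}{4} + (\frac{15}{2})²
= 63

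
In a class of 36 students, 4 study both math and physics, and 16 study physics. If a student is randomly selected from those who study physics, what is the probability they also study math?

P(A ∩ B) = 4/36 = 1/9
P(B) = 16/36 = 4/9
P(A|B) = P(A ∩ B) / P(B) = (1/9) / (4/9) = 1/4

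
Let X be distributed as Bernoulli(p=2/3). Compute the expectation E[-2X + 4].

For X ~ Bernoulli(p=2/3):
E[X] = \frac{2}{3}
E[-2X + 4] = -2 × E[X] + 4 = \frac{8}{3}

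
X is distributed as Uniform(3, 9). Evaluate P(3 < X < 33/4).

P(3 < X < 33/4) = ∫_{3}^{33/4} f(x) dx
where f(x) = \frac{1}{6}
= \frac{7}{8}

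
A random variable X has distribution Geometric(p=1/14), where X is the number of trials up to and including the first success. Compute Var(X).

For X ~ Geometric(p=1/14), where X is the number of trials up to and including the first success:
Var(X) = 182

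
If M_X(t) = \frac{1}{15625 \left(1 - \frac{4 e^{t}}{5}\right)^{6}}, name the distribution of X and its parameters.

The MGF M(t) = \frac{1}{15625 \left(1 - \frac{4 e^{t}}{5}\right)^{6}} is the standard form for the NegativeBinomial distribution.
Comparing with the known MGF formula identifies: NegBin(r=6, p=1/5), X = failures before r-th success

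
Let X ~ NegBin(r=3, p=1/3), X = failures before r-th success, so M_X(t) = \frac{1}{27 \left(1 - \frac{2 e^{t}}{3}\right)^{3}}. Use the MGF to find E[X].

To find E[X], compute M^(1)(0):
M^(1)(t) = \frac{2 e^{t}}{27 \left(1 - \frac{2 e^{t}}{3}\right)^{4}}
M^(1)(0) = 6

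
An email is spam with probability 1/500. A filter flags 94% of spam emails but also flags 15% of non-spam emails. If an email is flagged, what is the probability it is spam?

Let D = the rare event, + = positive/flagged.
P(D) = 1/500
P(+|D) = 94/100 = 47/50
P(+|D') = 15/100 = 3/20
P(+) = P(+|D)P(D) + P(+|D')P(D')
     = \frac{47}{50} × \frac{1}{500} + \frac{3}{20} × \frac{499}{500}
     = \frac{7579}{50000}
P(D|+) = P(+|D)P(D)/P(+) = \frac{94}{7579}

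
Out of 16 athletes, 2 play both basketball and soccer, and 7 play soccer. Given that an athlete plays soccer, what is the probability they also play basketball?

P(A ∩ B) = 2/16 = 1/8
P(B) = 7/16
P(A|B) = P(A ∩ B) / P(B) = (1/8) / (7/16) = 2/7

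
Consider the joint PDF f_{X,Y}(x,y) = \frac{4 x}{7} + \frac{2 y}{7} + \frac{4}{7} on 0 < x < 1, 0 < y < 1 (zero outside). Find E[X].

E[X] = ∫_0^1 ∫_0^1 x × f(x,y) dy dx
= ∫_0^1 ∫_0^1 x × (\frac{4 x}{7} + \frac{2 y}{7} + \frac{4}{7}) dy dx
= \frac{23}{42}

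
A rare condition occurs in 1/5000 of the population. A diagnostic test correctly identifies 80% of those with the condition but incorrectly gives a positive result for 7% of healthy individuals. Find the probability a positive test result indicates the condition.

Let D = the rare event, + = positive/flagged.
P(D) = 1/5000
P(+|D) = 80/100 = 4/5
P(+|D') = 7/100
P(+) = P(+|D)P(D) + P(+|D')P(D')
     = \frac{4}{5} × \frac{1}{5000} + \frac{7}{100} × \frac{4999}{5000}
     = \frac{35073}{500000}
P(D|+) = P(+|D)P(D)/P(+) = \frac{80}{35073}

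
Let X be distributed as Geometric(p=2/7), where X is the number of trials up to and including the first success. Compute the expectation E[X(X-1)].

E[X(X-1)] = E[X² - X] = E[X²] - E[X]
E[X] = \frac{7}{2}
E[X²] = Var(X) + (E[X])² = \frac{35}{4} + (\frac{7}{2})² = 21
E[X(X-1)] = 21 - \frac{7}{2} = \frac{35}{2}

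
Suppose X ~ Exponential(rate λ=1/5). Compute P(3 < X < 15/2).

P(3 < X < 15/2) = ∫_{3}^{15/2} f(x) dx
where f(x) = \frac{e^{- \frac{x}{5}}}{5}
= - \frac{1}{e^{\frac{3}{2}}} + e^{- \frac{3}{5}}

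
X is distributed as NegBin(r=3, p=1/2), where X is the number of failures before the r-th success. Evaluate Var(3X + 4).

For X ~ NegBin(r=3, p=1/2), where X is the number of failures before the r-th success:
Var(X) = 6
Var(3X + 4) = (3)² × Var(X) = 9 × 6 = 54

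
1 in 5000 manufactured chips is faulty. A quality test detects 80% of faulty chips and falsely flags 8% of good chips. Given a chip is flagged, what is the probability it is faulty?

Let D = the rare event, + = positive/flagged.
P(D) = 1/5000
P(+|D) = 80/100 = 4/5
P(+|D') = 8/100 = 2/25
P(+) = P(+|D)P(D) + P(+|D')P(D')
     = \frac{4}{5} × \frac{1}{5000} + \frac{2}{25} × \frac{4999}{5000}
     = \frac{5009}{62500}
P(D|+) = P(+|D)P(D)/P(+) = \frac{10}{5009}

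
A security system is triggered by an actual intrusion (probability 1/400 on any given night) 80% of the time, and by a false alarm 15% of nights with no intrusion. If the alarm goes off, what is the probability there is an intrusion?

Let D = the rare event, + = positive/flagged.
P(D) = 1/400
P(+|D) = 80/100 = 4/5
P(+|D') = 15/100 = 3/20
P(+) = P(+|D)P(D) + P(+|D')P(D')
     = \frac{4}{5} × \frac{1}{400} + \frac{3}{20} × \frac{399}{400}
     = \frac{1213}{8000}
P(D|+) = P(+|D)P(D)/P(+) = \frac{16}{1213}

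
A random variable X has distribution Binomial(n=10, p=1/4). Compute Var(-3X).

For X ~ Binomial(n=10, p=1/4):
Var(X) = \frac{15}{8}
Var(-3X) = (-3)² × Var(X) = 9 × \frac{15}{8} = \frac{135}{8}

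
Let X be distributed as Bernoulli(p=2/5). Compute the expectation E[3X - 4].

For X ~ Bernoulli(p=2/5):
E[X] = \frac{2}{5}
E[3X - 4] = 3 × E[X] - 4 = - \frac{14}{5}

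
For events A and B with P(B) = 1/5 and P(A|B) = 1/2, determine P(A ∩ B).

By definition, P(A|B) = P(A ∩ B) / P(B)
So P(A ∩ B) = P(A|B) × P(B)
= 1/2 × 1/5
= 1/10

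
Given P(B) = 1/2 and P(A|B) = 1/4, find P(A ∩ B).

By definition, P(A|B) = P(A ∩ B) / P(B)
So P(A ∩ B) = P(A|B) × P(B)
= 1/4 × 1/2
= 1/8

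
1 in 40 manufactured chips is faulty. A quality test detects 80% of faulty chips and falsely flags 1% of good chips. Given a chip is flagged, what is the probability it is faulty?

Let D = the rare event, + = positive/flagged.
P(D) = 1/40
P(+|D) = 80/100 = 4/5
P(+|D') = 1/100
P(+) = P(+|D)P(D) + P(+|D')P(D')
     = \frac{4}{5} × \frac{1}{40} + \frac{1}{100} × \frac{39}{40}
     = \frac{119}{4000}
P(D|+) = P(+|D)P(D)/P(+) = \frac{80}{119}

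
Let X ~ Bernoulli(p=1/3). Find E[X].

For X ~ Bernoulli(p=1/3), the expected value is:
E[X] = \frac{1}{3}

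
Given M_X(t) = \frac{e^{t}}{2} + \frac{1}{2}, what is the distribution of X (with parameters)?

The MGF M(t) = \frac{e^{t}}{2} + \frac{1}{2} is the standard form for the Bernoulli distribution.
Comparing with the known MGF formula identifies: Bernoulli(p=1/2)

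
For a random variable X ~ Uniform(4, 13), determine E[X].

For X ~ Uniform(4, 13), the expected value is:
E[X] = \frac{17}{2}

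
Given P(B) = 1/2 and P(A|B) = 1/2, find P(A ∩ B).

By definition, P(A|B) = P(A ∩ B) / P(B)
So P(A ∩ B) = P(A|B) × P(B)
= 1/2 × 1/2
= 1/4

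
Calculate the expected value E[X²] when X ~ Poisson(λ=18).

Using the identity E[X²] = Var(X) + (E[X])²:
E[X] = 18
Var(X) = 18
E[X²] = 18 + (18)²
= 342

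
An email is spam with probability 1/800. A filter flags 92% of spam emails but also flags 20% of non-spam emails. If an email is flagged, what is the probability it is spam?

Let D = the rare event, + = positive/flagged.
P(D) = 1/800
P(+|D) = 92/100 = 23/25
P(+|D') = 20/100 = 1/5
P(+) = P(+|D)P(D) + P(+|D')P(D')
     = \frac{23}{25} × \frac{1}{800} + \frac{1}{5} × \frac{799}{800}
     = \frac{2009}{10000}
P(D|+) = P(+|D)P(D)/P(+) = \frac{23}{4018}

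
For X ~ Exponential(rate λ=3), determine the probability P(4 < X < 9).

P(4 < X < 9) = ∫_{4}^{9} f(x) dx
where f(x) = 3 e^{- 3 x}
= - \frac{1 - e^{15}}{e^{27}}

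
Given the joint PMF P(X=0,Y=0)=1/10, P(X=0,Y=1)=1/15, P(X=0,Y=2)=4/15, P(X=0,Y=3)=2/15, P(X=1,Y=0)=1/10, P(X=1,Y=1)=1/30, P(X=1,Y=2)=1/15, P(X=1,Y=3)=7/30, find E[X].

First find marginal of X:
P(X=0) = 17/30
P(X=1) = 13/30
E[X] = 0 × 17/30 + 1 × 13/30 = 13/30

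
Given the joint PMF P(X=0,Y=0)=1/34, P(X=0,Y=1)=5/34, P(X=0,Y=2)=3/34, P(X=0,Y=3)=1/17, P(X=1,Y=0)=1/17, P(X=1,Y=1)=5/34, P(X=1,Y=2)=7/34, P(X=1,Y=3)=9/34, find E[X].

First find marginal of X:
P(X=0) = 11/34
P(X=1) = 23/34
E[X] = 0 × 11/34 + 1 × 23/34 = 23/34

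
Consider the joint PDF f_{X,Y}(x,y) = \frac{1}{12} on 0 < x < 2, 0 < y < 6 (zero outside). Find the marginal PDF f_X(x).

f_X(x) = ∫_0^6 f(x,y) dy
= ∫_0^6 \frac{1}{12} dy
= \frac{1}{2} for 0 < x < 2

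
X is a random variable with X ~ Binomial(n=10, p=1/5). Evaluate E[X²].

Using the identity E[X²] = Var(X) + (E[X])²:
E[X] = 2
Var(X) = \frac{8}{5}
E[X²] = \frac{8}{5} + (2)²
= \frac{28}{5}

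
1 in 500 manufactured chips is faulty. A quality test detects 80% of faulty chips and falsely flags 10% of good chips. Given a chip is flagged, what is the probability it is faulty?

Let D = the rare event, + = positive/flagged.
P(D) = 1/500
P(+|D) = 80/100 = 4/5
P(+|D') = 10/100 = 1/10
P(+) = P(+|D)P(D) + P(+|D')P(D')
     = \frac{4}{5} × \frac{1}{500} + \frac{1}{10} × \frac{499}{500}
     = \frac{507}{5000}
P(D|+) = P(+|D)P(D)/P(+) = \frac{8}{507}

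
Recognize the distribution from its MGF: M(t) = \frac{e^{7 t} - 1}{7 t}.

The MGF M(t) = \frac{e^{7 t} - 1}{7 t} is the standard form for the Uniform distribution.
Comparing with the known MGF formula identifies: Uniform(0, 7)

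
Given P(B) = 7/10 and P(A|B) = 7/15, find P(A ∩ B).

By definition, P(A|B) = P(A ∩ B) / P(B)
So P(A ∩ B) = P(A|B) × P(B)
= 7/15 × 7/10
= 49/150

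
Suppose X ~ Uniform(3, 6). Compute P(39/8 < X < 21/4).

P(39/8 < X < 21/4) = ∫_{39/8}^{21/4} f(x) dx
where f(x) = \frac{1}{3}
= \frac{1}{8}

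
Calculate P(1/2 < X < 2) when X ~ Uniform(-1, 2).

P(1/2 < X < 2) = ∫_{1/2}^{2} f(x) dx
where f(x) = \frac{1}{3}
= \frac{1}{2}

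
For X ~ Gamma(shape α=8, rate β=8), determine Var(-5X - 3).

For X ~ Gamma(shape α=8, rate β=8):
Var(X) = \frac{1}{8}
Var(-5X - 3) = (-5)² × Var(X) = 25 × \frac{1}{8} = \frac{25}{8}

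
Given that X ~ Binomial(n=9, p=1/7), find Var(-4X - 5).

For X ~ Binomial(n=9, p=1/7):
Var(X) = \frac{54}{49}
Var(-4X - 5) = (-4)² × Var(X) = 16 × \frac{54}{49} = \frac{864}{49}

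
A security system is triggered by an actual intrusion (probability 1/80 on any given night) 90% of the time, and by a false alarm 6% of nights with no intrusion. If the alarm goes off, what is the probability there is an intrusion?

Let D = the rare event, + = positive/flagged.
P(D) = 1/80
P(+|D) = 90/100 = 9/10
P(+|D') = 6/100 = 3/50
P(+) = P(+|D)P(D) + P(+|D')P(D')
     = \frac{9}{10} × \frac{1}{80} + \frac{3}{50} × \frac{79}{80}
     = \frac{141}{2000}
P(D|+) = P(+|D)P(D)/P(+) = \frac{15}{94}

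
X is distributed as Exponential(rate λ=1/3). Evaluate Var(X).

For X ~ Exponential(rate λ=1/3):
Var(X) = 9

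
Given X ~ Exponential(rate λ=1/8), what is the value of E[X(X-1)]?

E[X(X-1)] = E[X² - X] = E[X²] - E[X]
E[X] = 8
E[X²] = Var(X) + (E[X])² = 64 + (8)² = 128
E[X(X-1)] = 128 - 8 = 120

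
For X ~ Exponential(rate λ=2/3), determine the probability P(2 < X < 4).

P(2 < X < 4) = ∫_{2}^{4} f(x) dx
where f(x) = \frac{2 e^{- \frac{2 x}{3}}}{3}
= - \frac{1 - e^{\frac{4}{3}}}{e^{\frac{8}{3}}}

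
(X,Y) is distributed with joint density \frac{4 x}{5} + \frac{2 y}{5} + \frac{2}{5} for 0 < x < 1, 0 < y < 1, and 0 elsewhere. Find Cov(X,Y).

E[XY] = ∫∫ xy × f(x,y) dx dy = \frac{3}{10}
E[X] = \frac{17}{30}
E[Y] = \frac{8}{15}
Cov(X,Y) = E[XY] - E[X]E[Y] = - \frac{1}{450}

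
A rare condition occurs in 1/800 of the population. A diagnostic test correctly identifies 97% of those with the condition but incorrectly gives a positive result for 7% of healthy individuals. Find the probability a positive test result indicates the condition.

Let D = the rare event, + = positive/flagged.
P(D) = 1/800
P(+|D) = 97/100
P(+|D') = 7/100
P(+) = P(+|D)P(D) + P(+|D')P(D')
     = \frac{97}{100} × \frac{1}{800} + \frac{7}{100} × \frac{799}{800}
     = \frac{569}{8000}
P(D|+) = P(+|D)P(D)/P(+) = \frac{97}{5690}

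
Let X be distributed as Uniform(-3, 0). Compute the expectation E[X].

For X ~ Uniform(-3, 0), the expected value is:
E[X] = - \frac{3}{2}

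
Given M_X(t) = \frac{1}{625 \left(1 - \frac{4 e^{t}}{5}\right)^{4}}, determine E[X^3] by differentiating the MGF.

To find E[X^3], compute M^(3)(0):
M^(1)(t) = \frac{16 e^{t}}{3125 \left(1 - \frac{4 e^{t}}{5}\right)^{5}}
M^(2)(t) = \frac{16 e^{t}}{3125 \left(1 - \frac{4 e^{t}}{5}\right)^{5}} + \frac{64 e^{2 t}}{3125 \left(1 - \frac{4 e^{t}}{5}\right)^{6}}
M^(3)(t) = \frac{16 e^{t}}{3125 \left(1 - \frac{4 e^{t}}{5}\right)^{5}} + \frac{192 e^{2 t}}{3125 \left(1 - \frac{4 e^{t}}{5}\right)^{6}} + \frac{1536 e^{3 t}}{15625 \left(1 - \frac{4 e^{t}}{5}\right)^{7}}
M^(3)(0) = 8656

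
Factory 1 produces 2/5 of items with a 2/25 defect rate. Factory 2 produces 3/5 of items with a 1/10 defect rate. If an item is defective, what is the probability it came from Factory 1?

Using Bayes' theorem:
P(F1) = 2/5, P(D|F1) = 2/25
P(F2) = 3/5, P(D|F2) = 1/10
P(D) = P(D|F1)P(F1) + P(D|F2)P(F2)
     = \frac{23}{250}
P(F1|D) = P(D|F1)P(F1) / P(D)
= \frac{8}{23}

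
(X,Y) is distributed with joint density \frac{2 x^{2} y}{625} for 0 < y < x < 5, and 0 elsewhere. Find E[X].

f_X(x) = ∫_0^x \frac{2 x^{2} y}{625} dy = \frac{x^{4}}{625}
E[X] = ∫_0^5 x × (\frac{x^{4}}{625}) dx = \frac{25}{6}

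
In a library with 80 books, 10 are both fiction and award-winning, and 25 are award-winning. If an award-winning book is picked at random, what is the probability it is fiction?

P(A ∩ B) = 10/80 = 1/8
P(B) = 25/80 = 5/16
P(A|B) = P(A ∩ B) / P(B) = (1/8) / (5/16) = 2/5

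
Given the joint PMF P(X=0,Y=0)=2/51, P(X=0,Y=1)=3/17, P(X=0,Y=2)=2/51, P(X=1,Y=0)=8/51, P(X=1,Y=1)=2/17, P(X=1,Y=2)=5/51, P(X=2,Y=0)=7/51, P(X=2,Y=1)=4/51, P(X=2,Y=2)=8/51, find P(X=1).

P(X=1) = P(X=1,Y=0) + P(X=1,Y=1) + P(X=1,Y=2)
= 8/51 + 2/17 + 5/51
= 19/51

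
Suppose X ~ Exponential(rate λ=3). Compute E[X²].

Using the identity E[X²] = Var(X) + (E[X])²:
E[X] = \frac{1}{3}
Var(X) = \frac{1}{9}
E[X²] = \frac{1}{9} + (\frac{1}{3})²
= \frac{2}{9}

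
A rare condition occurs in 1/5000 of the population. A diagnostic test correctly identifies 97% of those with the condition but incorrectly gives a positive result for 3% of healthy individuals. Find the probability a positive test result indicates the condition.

Let D = the rare event, + = positive/flagged.
P(D) = 1/5000
P(+|D) = 97/100
P(+|D') = 3/100
P(+) = P(+|D)P(D) + P(+|D')P(D')
     = \frac{97}{100} × \frac{1}{5000} + \frac{3}{100} × \frac{4999}{5000}
     = \frac{7547}{250000}
P(D|+) = P(+|D)P(D)/P(+) = \frac{97}{15094}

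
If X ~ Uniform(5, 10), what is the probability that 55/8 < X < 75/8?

P(55/8 < X < 75/8) = ∫_{55/8}^{75/8} f(x) dx
where f(x) = \frac{1}{5}
= \frac{1}{2}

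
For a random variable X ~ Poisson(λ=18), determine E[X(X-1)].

E[X(X-1)] = E[X² - X] = E[X²] - E[X]
E[X] = 18
E[X²] = Var(X) + (E[X])² = 18 + (18)² = 342
E[X(X-1)] = 342 - 18 = 324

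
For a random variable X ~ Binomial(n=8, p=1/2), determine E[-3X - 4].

For X ~ Binomial(n=8, p=1/2):
E[X] = 4
E[-3X - 4] = -3 × E[X] - 4 = -16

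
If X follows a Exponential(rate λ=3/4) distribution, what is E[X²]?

Using the identity E[X²] = Var(X) + (E[X])²:
E[X] = \frac{4}{3}
Var(X) = \frac{16}{9}
E[X²] = \frac{16}{9} + (\frac{4}{3})²
= \frac{32}{9}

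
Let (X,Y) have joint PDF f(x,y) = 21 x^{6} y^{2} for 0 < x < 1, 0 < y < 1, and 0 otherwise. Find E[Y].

E[Y] = ∫_0^1 ∫_0^1 y × f(x,y) dx dy
= \frac{3}{4}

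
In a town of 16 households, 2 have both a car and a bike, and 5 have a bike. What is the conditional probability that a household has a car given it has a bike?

P(A ∩ B) = 2/16 = 1/8
P(B) = 5/16
P(A|B) = P(A ∩ B) / P(B) = (1/8) / (5/16) = 2/5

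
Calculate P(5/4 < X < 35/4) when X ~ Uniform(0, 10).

P(5/4 < X < 35/4) = ∫_{5/4}^{35/4} f(x) dx
where f(x) = \frac{1}{10}
= \frac{3}{4}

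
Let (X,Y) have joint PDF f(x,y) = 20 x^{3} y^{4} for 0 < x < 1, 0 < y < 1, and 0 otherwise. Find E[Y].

E[Y] = ∫_0^1 ∫_0^1 y × f(x,y) dx dy
= \frac{5}{6}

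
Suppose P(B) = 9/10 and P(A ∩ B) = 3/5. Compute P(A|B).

P(A|B) = P(A ∩ B) / P(B)
= (3/5) / (9/10)
= 2/3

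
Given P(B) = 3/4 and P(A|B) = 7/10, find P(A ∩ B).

By definition, P(A|B) = P(A ∩ B) / P(B)
So P(A ∩ B) = P(A|B) × P(B)
= 7/10 × 3/4
= 21/40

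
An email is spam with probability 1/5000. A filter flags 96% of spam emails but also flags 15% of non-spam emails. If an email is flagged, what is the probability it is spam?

Let D = the rare event, + = positive/flagged.
P(D) = 1/5000
P(+|D) = 96/100 = 24/25
P(+|D') = 15/100 = 3/20
P(+) = P(+|D)P(D) + P(+|D')P(D')
     = \frac{24}{25} × \frac{1}{5000} + \frac{3}{20} × \frac{4999}{5000}
     = \frac{75081}{500000}
P(D|+) = P(+|D)P(D)/P(+) = \frac{32}{25027}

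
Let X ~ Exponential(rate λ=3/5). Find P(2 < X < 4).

P(2 < X < 4) = ∫_{2}^{4} f(x) dx
where f(x) = \frac{3 e^{- \frac{3 x}{5}}}{5}
= - \frac{1 - e^{\frac{6}{5}}}{e^{\frac{12}{5}}}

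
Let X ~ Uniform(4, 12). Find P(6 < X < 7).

P(6 < X < 7) = ∫_{6}^{7} f(x) dx
where f(x) = \frac{1}{8}
= \frac{1}{8}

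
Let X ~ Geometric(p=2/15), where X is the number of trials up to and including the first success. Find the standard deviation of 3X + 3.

For X ~ Geometric(p=2/15), where X is the number of trials up to and including the first success:
Var(X) = \frac{195}{4}
SD(X) = √(Var(X)) = √(\frac{195}{4}) = \frac{\sqrt{195}}{2}
SD(3X + 3) = |3| × SD(X) = 3 × \frac{\sqrt{195}}{2} = \frac{3 \sqrt{195}}{2}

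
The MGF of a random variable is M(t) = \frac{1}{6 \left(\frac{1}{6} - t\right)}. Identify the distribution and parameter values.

The MGF M(t) = \frac{1}{6 \left(\frac{1}{6} - t\right)} is the standard form for the Exponential distribution.
Comparing with the known MGF formula identifies: Exponential(rate λ=1/6)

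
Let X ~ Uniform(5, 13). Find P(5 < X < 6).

P(5 < X < 6) = ∫_{5}^{6} f(x) dx
where f(x) = \frac{1}{8}
= \frac{1}{8}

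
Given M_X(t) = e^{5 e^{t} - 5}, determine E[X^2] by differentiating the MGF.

To find E[X^2], compute M^(2)(0):
M^(1)(t) = 5 e^{t} e^{5 e^{t} - 5}
M^(2)(t) = 25 e^{2 t} e^{5 e^{t} - 5} + 5 e^{t} e^{5 e^{t} - 5}
M^(2)(0) = 30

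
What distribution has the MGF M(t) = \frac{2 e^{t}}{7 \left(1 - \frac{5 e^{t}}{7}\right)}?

The MGF M(t) = \frac{2 e^{t}}{7 \left(1 - \frac{5 e^{t}}{7}\right)} is the standard form for the Geometric distribution.
Comparing with the known MGF formula identifies: Geometric(p=2/7), X = trial number of first success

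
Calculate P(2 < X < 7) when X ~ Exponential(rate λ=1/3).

P(2 < X < 7) = ∫_{2}^{7} f(x) dx
where f(x) = \frac{e^{- \frac{x}{3}}}{3}
= - \frac{1 - e^{\frac{5}{3}}}{e^{\frac{7}{3}}}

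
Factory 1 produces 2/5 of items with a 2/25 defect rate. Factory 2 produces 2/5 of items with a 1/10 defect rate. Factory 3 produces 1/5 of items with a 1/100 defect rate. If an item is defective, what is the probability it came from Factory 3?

Using Bayes' theorem:
P(F1) = 2/5, P(D|F1) = 2/25
P(F2) = 2/5, P(D|F2) = 1/10
P(F3) = 1/5, P(D|F3) = 1/100
P(D) = P(D|F1)P(F1) + P(D|F2)P(F2) + P(D|F3)P(F3)
     = \frac{37}{500}
P(F3|D) = P(D|F3)P(F3) / P(D)
= \frac{1}{37}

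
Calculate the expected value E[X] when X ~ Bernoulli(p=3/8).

For X ~ Bernoulli(p=3/8), the expected value is:
E[X] = \frac{3}{8}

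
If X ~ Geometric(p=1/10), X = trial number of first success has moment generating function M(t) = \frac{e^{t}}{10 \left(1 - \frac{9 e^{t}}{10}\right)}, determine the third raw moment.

To find E[X^3], compute M^(3)(0):
M^(1)(t) = \frac{e^{t}}{10 \left(1 - \frac{9 e^{t}}{10}\right)} + \frac{9 e^{2 t}}{100 \left(1 - \frac{9 e^{t}}{10}\right)^{2}}
M^(2)(t) = \frac{e^{t}}{10 \left(1 - \frac{9 e^{t}}{10}\right)} + \frac{27 e^{2 t}}{100 \left(1 - \frac{9 e^{t}}{10}\right)^{2}} + \frac{81 e^{3 t}}{500 \left(1 - \frac{9 e^{t}}{10}\right)^{3}}
M^(3)(t) = \frac{e^{t}}{10 \left(1 - \frac{9 e^{t}}{10}\right)} + \frac{63 e^{2 t}}{100 \left(1 - \frac{9 e^{t}}{10}\right)^{2}} + \frac{243 e^{3 t}}{250 \left(1 - \frac{9 e^{t}}{10}\right)^{3}} + \frac{2187 e^{4 t}}{5000 \left(1 - \frac{9 e^{t}}{10}\right)^{4}}
M^(3)(0) = 5410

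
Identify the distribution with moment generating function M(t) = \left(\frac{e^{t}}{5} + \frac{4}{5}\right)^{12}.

The MGF M(t) = \left(\frac{e^{t}}{5} + \frac{4}{5}\right)^{12} is the standard form for the Binomial distribution.
Comparing with the known MGF formula identifies: Binomial(n=12, p=1/5)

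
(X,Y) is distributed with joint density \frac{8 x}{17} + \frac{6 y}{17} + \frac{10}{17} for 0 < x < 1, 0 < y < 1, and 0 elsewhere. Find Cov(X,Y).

E[XY] = ∫∫ xy × f(x,y) dx dy = \frac{29}{102}
E[X] = \frac{55}{102}
E[Y] = \frac{9}{17}
Cov(X,Y) = E[XY] - E[X]E[Y] = - \frac{1}{867}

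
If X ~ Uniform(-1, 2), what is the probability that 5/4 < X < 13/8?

P(5/4 < X < 13/8) = ∫_{5/4}^{13/8} f(x) dx
where f(x) = \frac{1}{3}
= \frac{1}{8}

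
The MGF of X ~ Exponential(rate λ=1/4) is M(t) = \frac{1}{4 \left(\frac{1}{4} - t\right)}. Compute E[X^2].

To find E[X^2], compute M^(2)(0):
M^(1)(t) = \frac{1}{4 \left(\frac{1}{4} - t\right)^{2}}
M^(2)(t) = \frac{1}{2 \left(\frac{1}{4} - t\right)^{3}}
M^(2)(0) = 32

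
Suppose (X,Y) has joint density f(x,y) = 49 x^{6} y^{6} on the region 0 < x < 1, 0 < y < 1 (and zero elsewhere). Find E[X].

E[X] = ∫_0^1 ∫_0^1 x × f(x,y) dy dx
= ∫_0^1 ∫_0^1 x × (49 x^{6} y^{6}) dy dx
= \frac{7}{8}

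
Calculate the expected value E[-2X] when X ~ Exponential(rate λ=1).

For X ~ Exponential(rate λ=1):
E[X] = 1
E[-2X] = -2 × E[X] + 0 = -2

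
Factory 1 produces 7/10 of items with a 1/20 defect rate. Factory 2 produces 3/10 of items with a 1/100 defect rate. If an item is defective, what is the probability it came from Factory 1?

Using Bayes' theorem:
P(F1) = 7/10, P(D|F1) = 1/20
P(F2) = 3/10, P(D|F2) = 1/100
P(D) = P(D|F1)P(F1) + P(D|F2)P(F2)
     = \frac{19}{500}
P(F1|D) = P(D|F1)P(F1) / P(D)
= \frac{35}{38}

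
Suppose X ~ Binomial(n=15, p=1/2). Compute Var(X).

For X ~ Binomial(n=15, p=1/2):
Var(X) = \frac{15}{4}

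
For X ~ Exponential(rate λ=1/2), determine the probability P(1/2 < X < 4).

P(1/2 < X < 4) = ∫_{1/2}^{4} f(x) dx
where f(x) = \frac{e^{- \frac{x}{2}}}{2}
= - \frac{1}{e^{2}} + e^{- \frac{1}{4}}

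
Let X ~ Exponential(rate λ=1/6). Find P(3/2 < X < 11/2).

P(3/2 < X < 11/2) = ∫_{3/2}^{11/2} f(x) dx
where f(x) = \frac{e^{- \frac{x}{6}}}{6}
= - \frac{1}{e^{\frac{11}{12}}} + e^{- \frac{1}{4}}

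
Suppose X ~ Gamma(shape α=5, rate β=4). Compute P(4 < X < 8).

P(4 < X < 8) = ∫_{4}^{8} f(x) dx
where f(x) = \frac{128 x^{4} e^{- 4 x}}{3}
= \frac{-149091 + 10675 e^{16}}{3 e^{32}}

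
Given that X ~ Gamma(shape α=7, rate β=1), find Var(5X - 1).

For X ~ Gamma(shape α=7, rate β=1):
Var(X) = 7
Var(5X - 1) = (5)² × Var(X) = 25 × 7 = 175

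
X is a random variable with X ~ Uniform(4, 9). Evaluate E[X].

For X ~ Uniform(4, 9), the expected value is:
E[X] = \frac{13}{2}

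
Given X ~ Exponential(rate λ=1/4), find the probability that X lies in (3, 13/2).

P(3 < X < 13/2) = ∫_{3}^{13/2} f(x) dx
where f(x) = \frac{e^{- \frac{x}{4}}}{4}
= - \frac{1}{e^{\frac{13}{8}}} + e^{- \frac{3}{4}}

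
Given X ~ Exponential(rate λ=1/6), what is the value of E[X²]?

Using the identity E[X²] = Var(X) + (E[X])²:
E[X] = 6
Var(X) = 36
E[X²] = 36 + (6)²
= 72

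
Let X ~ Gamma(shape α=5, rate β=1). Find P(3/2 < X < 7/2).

P(3/2 < X < 7/2) = ∫_{3/2}^{7/2} f(x) dx
where f(x) = \frac{x^{4} e^{- x}}{24}
= \frac{-3075 + 563 e^{2}}{128 e^{\frac{7}{2}}}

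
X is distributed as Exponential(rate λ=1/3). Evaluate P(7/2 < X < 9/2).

P(7/2 < X < 9/2) = ∫_{7/2}^{9/2} f(x) dx
where f(x) = \frac{e^{- \frac{x}{3}}}{3}
= - \frac{1}{e^{\frac{3}{2}}} + e^{- \frac{7}{6}}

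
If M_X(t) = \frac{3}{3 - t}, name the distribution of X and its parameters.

The MGF M(t) = \frac{3}{3 - t} is the standard form for the Exponential distribution.
Comparing with the known MGF formula identifies: Exponential(rate λ=3)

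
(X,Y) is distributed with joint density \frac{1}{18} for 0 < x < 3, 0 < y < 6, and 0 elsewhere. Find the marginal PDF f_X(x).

f_X(x) = ∫_0^6 f(x,y) dy
= ∫_0^6 \frac{1}{18} dy
= \frac{1}{3} for 0 < x < 3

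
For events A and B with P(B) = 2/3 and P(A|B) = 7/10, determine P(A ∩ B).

By definition, P(A|B) = P(A ∩ B) / P(B)
So P(A ∩ B) = P(A|B) × P(B)
= 7/10 × 2/3
= 7/15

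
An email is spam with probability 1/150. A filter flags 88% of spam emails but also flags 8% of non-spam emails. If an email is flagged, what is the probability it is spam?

Let D = the rare event, + = positive/flagged.
P(D) = 1/150
P(+|D) = 88/100 = 22/25
P(+|D') = 8/100 = 2/25
P(+) = P(+|D)P(D) + P(+|D')P(D')
     = \frac{22}{25} × \frac{1}{150} + \frac{2}{25} × \frac{149}{150}
     = \frac{32}{375}
P(D|+) = P(+|D)P(D)/P(+) = \frac{11}{160}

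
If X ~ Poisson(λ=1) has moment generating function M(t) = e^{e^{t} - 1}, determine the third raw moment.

To find E[X^3], compute M^(3)(0):
M^(1)(t) = e^{t} e^{e^{t} - 1}
M^(2)(t) = e^{2 t} e^{e^{t} - 1} + e^{t} e^{e^{t} - 1}
M^(3)(t) = e^{3 t} e^{e^{t} - 1} + 3 e^{2 t} e^{e^{t} - 1} + e^{t} e^{e^{t} - 1}
M^(3)(0) = 5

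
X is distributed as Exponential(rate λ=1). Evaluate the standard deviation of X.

For X ~ Exponential(rate λ=1):
Var(X) = 1
SD(X) = √(Var(X)) = √(1) = 1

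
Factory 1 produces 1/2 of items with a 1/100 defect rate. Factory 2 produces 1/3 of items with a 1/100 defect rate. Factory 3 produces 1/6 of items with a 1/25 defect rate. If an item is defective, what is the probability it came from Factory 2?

Using Bayes' theorem:
P(F1) = 1/2, P(D|F1) = 1/100
P(F2) = 1/3, P(D|F2) = 1/100
P(F3) = 1/6, P(D|F3) = 1/25
P(D) = P(D|F1)P(F1) + P(D|F2)P(F2) + P(D|F3)P(F3)
     = \frac{3}{200}
P(F2|D) = P(D|F2)P(F2) / P(D)
= \frac{2}{9}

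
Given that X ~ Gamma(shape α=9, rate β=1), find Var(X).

For X ~ Gamma(shape α=9, rate β=1):
Var(X) = 9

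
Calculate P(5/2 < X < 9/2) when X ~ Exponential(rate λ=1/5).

P(5/2 < X < 9/2) = ∫_{5/2}^{9/2} f(x) dx
where f(x) = \frac{e^{- \frac{x}{5}}}{5}
= - \frac{1}{e^{\frac{9}{10}}} + e^{- \frac{1}{2}}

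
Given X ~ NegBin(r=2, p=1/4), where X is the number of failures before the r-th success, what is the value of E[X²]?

Using the identity E[X²] = Var(X) + (E[X])²:
E[X] = 6
Var(X) = 24
E[X²] = 24 + (6)²
= 60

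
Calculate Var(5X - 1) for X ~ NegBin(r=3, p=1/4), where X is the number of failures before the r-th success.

For X ~ NegBin(r=3, p=1/4), where X is the number of failures before the r-th success:
Var(X) = 36
Var(5X - 1) = (5)² × Var(X) = 25 × 36 = 900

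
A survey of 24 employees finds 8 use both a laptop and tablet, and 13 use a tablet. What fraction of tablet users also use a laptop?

P(A ∩ B) = 8/24 = 1/3
P(B) = 13/24
P(A|B) = P(A ∩ B) / P(B) = (1/3) / (13/24) = 8/13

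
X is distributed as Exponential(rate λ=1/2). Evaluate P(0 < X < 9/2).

P(0 < X < 9/2) = ∫_{0}^{9/2} f(x) dx
where f(x) = \frac{e^{- \frac{x}{2}}}{2}
= 1 - e^{- \frac{9}{4}}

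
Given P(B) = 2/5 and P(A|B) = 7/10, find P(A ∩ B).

By definition, P(A|B) = P(A ∩ B) / P(B)
So P(A ∩ B) = P(A|B) × P(B)
= 7/10 × 2/5
= 7/25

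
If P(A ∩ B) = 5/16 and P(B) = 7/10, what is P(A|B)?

P(A|B) = P(A ∩ B) / P(B)
= (5/16) / (7/10)
= 25/56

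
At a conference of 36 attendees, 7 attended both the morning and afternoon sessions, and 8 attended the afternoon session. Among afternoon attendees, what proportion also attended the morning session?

P(A ∩ B) = 7/36
P(B) = 8/36 = 2/9
P(A|B) = P(A ∩ B) / P(B) = (7/36) / (2/9) = 7/8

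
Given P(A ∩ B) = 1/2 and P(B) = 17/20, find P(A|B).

P(A|B) = P(A ∩ B) / P(B)
= (1/2) / (17/20)
= 10/17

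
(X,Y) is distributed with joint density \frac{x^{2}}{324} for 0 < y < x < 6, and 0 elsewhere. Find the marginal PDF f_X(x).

f_X(x) = ∫_0^x \frac{x^{2}}{324} dy = \frac{x^{3}}{324}
for 0 < x < 6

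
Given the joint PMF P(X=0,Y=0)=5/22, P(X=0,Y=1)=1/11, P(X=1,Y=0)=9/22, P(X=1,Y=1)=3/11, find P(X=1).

P(X=1) = P(X=1,Y=0) + P(X=1,Y=1)
= 9/22 + 3/11
= 15/22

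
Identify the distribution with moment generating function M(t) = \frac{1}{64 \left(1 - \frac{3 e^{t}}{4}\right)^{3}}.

The MGF M(t) = \frac{1}{64 \left(1 - \frac{3 e^{t}}{4}\right)^{3}} is the standard form for the NegativeBinomial distribution.
Comparing with the known MGF formula identifies: NegBin(r=3, p=1/4), X = failures before r-th success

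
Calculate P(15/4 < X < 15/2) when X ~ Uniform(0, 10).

P(15/4 < X < 15/2) = ∫_{15/4}^{15/2} f(x) dx
where f(x) = \frac{1}{10}
= \frac{3}{8}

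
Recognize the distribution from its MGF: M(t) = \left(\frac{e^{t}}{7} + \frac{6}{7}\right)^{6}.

The MGF M(t) = \left(\frac{e^{t}}{7} + \frac{6}{7}\right)^{6} is the standard form for the Binomial distribution.
Comparing with the known MGF formula identifies: Binomial(n=6, p=1/7)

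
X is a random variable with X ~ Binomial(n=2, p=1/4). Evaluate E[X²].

Using the identity E[X²] = Var(X) + (E[X])²:
E[X] = \frac{1}{2}
Var(X) = \frac{3}{8}
E[X²] = \frac{3}{8} + (\frac{1}{2})²
= \frac{5}{8}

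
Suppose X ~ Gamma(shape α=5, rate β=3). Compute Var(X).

For X ~ Gamma(shape α=5, rate β=3):
Var(X) = \frac{5}{9}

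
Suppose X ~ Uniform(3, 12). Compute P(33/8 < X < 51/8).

P(33/8 < X < 51/8) = ∫_{33/8}^{51/8} f(x) dx
where f(x) = \frac{1}{9}
= \frac{1}{4}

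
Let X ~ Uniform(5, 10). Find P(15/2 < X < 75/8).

P(15/2 < X < 75/8) = ∫_{15/2}^{75/8} f(x) dx
where f(x) = \frac{1}{5}
= \frac{3}{8}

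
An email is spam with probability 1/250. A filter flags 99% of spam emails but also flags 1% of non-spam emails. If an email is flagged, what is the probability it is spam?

Let D = the rare event, + = positive/flagged.
P(D) = 1/250
P(+|D) = 99/100
P(+|D') = 1/100
P(+) = P(+|D)P(D) + P(+|D')P(D')
     = \frac{99}{100} × \frac{1}{250} + \frac{1}{100} × \frac{249}{250}
     = \frac{87}{6250}
P(D|+) = P(+|D)P(D)/P(+) = \frac{33}{116}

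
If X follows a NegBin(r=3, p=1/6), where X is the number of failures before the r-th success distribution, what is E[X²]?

Using the identity E[X²] = Var(X) + (E[X])²:
E[X] = 15
Var(X) = 90
E[X²] = 90 + (15)²
= 315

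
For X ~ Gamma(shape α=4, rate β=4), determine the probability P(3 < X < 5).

P(3 < X < 5) = ∫_{3}^{5} f(x) dx
where f(x) = \frac{128 x^{3} e^{- 4 x}}{3}
= \frac{-4663 + 1119 e^{8}}{3 e^{20}}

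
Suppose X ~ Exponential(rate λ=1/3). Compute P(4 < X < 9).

P(4 < X < 9) = ∫_{4}^{9} f(x) dx
where f(x) = \frac{e^{- \frac{x}{3}}}{3}
= - \frac{1}{e^{3}} + e^{- \frac{4}{3}}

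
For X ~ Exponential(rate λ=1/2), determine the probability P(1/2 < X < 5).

P(1/2 < X < 5) = ∫_{1/2}^{5} f(x) dx
where f(x) = \frac{e^{- \frac{x}{2}}}{2}
= - \frac{1}{e^{\frac{5}{2}}} + e^{- \frac{1}{4}}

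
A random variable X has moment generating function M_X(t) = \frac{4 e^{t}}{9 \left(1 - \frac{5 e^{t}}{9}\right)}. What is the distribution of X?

The MGF M(t) = \frac{4 e^{t}}{9 \left(1 - \frac{5 e^{t}}{9}\right)} is the standard form for the Geometric distribution.
Comparing with the known MGF formula identifies: Geometric(p=4/9), X = trial number of first success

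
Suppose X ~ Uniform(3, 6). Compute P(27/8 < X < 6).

P(27/8 < X < 6) = ∫_{27/8}^{6} f(x) dx
where f(x) = \frac{1}{3}
= \frac{7}{8}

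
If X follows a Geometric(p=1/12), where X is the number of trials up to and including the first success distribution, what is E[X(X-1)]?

E[X(X-1)] = E[X² - X] = E[X²] - E[X]
E[X] = 12
E[X²] = Var(X) + (E[X])² = 132 + (12)² = 276
E[X(X-1)] = 276 - 12 = 264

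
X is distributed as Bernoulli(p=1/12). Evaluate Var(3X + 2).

For X ~ Bernoulli(p=1/12):
Var(X) = \frac{11}{144}
Var(3X + 2) = (3)² × Var(X) = 9 × \frac{11}{144} = \frac{11}{16}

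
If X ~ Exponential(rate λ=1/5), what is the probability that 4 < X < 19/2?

P(4 < X < 19/2) = ∫_{4}^{19/2} f(x) dx
where f(x) = \frac{e^{- \frac{x}{5}}}{5}
= - \frac{1}{e^{\frac{19}{10}}} + e^{- \frac{4}{5}}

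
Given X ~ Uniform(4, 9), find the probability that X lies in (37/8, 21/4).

P(37/8 < X < 21/4) = ∫_{37/8}^{21/4} f(x) dx
where f(x) = \frac{1}{5}
= \frac{1}{8}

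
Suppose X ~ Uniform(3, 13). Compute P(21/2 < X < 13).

P(21/2 < X < 13) = ∫_{21/2}^{13} f(x) dx
where f(x) = \frac{1}{10}
= \frac{1}{4}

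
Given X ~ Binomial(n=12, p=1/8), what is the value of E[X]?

For X ~ Binomial(n=12, p=1/8), the expected value is:
E[X] = \frac{3}{2}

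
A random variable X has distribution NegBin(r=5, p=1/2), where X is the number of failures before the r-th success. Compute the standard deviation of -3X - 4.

For X ~ NegBin(r=5, p=1/2), where X is the number of failures before the r-th success:
Var(X) = 10
SD(X) = √(Var(X)) = √(10) = \sqrt{10}
SD(-3X - 4) = |-3| × SD(X) = 3 × \sqrt{10} = 3 \sqrt{10}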